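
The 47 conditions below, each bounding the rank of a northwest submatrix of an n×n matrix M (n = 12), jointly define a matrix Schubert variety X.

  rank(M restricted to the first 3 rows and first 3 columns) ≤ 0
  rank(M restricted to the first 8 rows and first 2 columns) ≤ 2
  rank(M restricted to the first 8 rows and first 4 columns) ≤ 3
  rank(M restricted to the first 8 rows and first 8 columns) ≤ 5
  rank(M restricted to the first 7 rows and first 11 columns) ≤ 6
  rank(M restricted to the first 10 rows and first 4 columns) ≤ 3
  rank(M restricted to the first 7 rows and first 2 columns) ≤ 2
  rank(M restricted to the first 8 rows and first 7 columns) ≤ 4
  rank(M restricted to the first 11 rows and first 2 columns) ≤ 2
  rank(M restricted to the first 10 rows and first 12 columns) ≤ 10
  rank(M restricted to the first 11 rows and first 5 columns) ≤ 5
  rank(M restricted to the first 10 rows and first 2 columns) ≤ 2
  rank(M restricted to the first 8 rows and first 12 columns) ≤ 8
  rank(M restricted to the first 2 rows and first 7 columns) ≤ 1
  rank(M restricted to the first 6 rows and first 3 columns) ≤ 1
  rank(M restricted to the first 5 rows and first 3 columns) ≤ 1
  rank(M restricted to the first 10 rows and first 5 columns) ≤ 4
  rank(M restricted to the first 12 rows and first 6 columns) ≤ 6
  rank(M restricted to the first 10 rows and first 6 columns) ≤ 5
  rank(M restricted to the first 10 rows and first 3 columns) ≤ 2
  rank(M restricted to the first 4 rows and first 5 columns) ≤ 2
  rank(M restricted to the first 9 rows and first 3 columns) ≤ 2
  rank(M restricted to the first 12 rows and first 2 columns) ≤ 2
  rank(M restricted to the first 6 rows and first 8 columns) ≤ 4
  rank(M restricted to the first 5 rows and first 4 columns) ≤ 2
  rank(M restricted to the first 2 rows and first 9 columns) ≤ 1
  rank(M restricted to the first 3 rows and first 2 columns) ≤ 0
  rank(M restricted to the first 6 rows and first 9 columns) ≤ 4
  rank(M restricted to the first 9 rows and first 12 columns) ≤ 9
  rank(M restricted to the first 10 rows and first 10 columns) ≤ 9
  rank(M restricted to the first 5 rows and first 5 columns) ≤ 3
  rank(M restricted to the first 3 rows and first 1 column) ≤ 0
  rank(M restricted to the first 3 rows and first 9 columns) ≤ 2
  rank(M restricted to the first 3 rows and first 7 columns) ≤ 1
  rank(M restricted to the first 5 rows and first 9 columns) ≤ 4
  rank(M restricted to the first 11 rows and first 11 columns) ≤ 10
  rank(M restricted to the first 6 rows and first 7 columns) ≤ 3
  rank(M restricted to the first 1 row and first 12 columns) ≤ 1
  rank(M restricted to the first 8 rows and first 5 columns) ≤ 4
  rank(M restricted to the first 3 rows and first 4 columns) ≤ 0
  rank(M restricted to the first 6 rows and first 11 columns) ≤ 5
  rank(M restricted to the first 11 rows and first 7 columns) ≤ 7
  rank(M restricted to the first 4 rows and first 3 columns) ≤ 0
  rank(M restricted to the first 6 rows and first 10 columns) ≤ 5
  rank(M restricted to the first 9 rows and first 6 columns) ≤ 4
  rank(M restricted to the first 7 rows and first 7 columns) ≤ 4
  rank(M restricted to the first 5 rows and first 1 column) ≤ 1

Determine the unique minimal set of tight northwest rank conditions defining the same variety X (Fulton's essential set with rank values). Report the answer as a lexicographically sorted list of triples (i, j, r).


Computing R[i][j] = min implied NW-rank bound (n=12, 47 conditions):

  0  0  0  0  1  1  1  1  1  1  1  1
  0  0  0  0  1  1  1  1  1  2  2  2
  0  0  0  0  1  1  1  2  2  3  3  3
  0  0  0  1  2  2  2  3  3  4  4  4
  1  1  1  2  3  3  3  4  4  5  5  5
  1  1  1  2  3  3  3  4  4  5  5  6
  1  2  2  3  4  4  4  5  5  6  6  7
  1  2  2  3  4  4  4  5  6  7  7  8
  1  2  2  3  4  4  5  6  7  8  8  9
  1  2  2  3  4  5  6  7  8  9  9  10
  1  2  3  4  5  6  7  8  9  10  10  11
  1  2  3  4  5  6  7  8  9  10  11  12

reading off 1-entries of Δ²R: w = (5, 10, 8, 4, 1, 12, 2, 9, 7, 6, 3, 11).

|D(w)|=33, |Ess(w)|=11:

[(2, 9, 1), (3, 4, 0), (3, 7, 1), (4, 3, 0), (6, 3, 1), (6, 7, 3), (6, 9, 4), (6, 11, 5), (8, 7, 4), (9, 6, 4), (10, 3, 2)]


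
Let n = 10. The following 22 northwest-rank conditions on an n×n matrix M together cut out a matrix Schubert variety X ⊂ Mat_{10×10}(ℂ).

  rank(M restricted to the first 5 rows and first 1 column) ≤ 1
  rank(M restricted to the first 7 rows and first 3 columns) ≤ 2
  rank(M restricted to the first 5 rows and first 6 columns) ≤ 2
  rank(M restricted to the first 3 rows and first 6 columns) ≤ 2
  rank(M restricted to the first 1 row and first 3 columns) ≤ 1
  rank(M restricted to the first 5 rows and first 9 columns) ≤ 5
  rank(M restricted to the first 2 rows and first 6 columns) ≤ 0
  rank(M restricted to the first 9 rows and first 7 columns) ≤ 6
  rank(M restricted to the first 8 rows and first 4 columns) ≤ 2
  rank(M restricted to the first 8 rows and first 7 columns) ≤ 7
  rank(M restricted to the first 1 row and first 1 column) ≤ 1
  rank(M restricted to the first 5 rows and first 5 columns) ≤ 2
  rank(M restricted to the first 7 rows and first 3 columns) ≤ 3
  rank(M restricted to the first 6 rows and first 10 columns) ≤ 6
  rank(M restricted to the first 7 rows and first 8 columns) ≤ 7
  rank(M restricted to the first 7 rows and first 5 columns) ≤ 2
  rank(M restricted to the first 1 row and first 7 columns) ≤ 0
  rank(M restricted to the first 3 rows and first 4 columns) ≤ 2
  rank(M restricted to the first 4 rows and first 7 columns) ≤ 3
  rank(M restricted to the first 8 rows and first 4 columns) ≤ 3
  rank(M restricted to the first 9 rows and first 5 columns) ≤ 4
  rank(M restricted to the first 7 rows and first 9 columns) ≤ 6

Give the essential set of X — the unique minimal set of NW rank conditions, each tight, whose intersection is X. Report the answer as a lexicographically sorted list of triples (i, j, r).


Computing R[i][j] = min implied NW-rank bound (n=10, 22 conditions):

  row 1: 0 | 0 | 0 | 0 | 0 | 0 | 0 | 1 | 1 | 1
  row 2: 0 | 0 | 0 | 0 | 0 | 0 | 1 | 2 | 2 | 2
  row 3: 1 | 1 | 1 | 1 | 1 | 1 | 2 | 3 | 3 | 3
  row 4: 1 | 2 | 2 | 2 | 2 | 2 | 3 | 4 | 4 | 4
  row 5: 1 | 2 | 2 | 2 | 2 | 2 | 3 | 4 | 5 | 5
  row 6: 1 | 2 | 2 | 2 | 2 | 3 | 4 | 5 | 6 | 6
  row 7: 1 | 2 | 2 | 2 | 2 | 3 | 4 | 5 | 6 | 7
  row 8: 1 | 2 | 2 | 2 | 3 | 4 | 5 | 6 | 7 | 8
  row 9: 1 | 2 | 3 | 3 | 4 | 5 | 6 | 7 | 8 | 9
  row 10: 1 | 2 | 3 | 4 | 5 | 6 | 7 | 8 | 9 | 10

reading off 1-entries of Δ²R: w = (8, 7, 1, 2, 9, 6, 10, 5, 3, 4).

5 SE-corners of the 25-cell Rothe diagram give Ess(w):

[(1, 7, 0), (2, 6, 0), (5, 6, 2), (7, 5, 2), (8, 4, 2)]


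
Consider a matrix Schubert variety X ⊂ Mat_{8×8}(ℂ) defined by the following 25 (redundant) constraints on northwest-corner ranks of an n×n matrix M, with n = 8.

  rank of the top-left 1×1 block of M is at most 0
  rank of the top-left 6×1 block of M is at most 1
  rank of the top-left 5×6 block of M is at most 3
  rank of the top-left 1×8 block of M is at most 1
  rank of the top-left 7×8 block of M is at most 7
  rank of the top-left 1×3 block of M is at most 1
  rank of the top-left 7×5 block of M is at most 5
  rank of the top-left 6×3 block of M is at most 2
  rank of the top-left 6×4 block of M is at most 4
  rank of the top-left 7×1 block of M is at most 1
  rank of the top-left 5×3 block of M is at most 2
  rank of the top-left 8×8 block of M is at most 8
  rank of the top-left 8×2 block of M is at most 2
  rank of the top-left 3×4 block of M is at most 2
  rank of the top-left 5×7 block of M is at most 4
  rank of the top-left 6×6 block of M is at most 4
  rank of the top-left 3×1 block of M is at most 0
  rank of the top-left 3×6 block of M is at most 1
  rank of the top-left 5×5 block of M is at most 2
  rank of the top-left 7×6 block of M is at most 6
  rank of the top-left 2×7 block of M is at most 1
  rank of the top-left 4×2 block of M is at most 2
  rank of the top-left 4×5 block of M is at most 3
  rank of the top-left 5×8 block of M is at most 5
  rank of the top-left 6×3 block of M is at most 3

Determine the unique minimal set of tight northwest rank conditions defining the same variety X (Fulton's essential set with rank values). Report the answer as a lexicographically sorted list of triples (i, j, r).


The tightest implied rank at each (i,j), from the 25 conditions:

  0  1  1  1  1  1  1  1
  0  1  1  1  1  1  1  2
  0  1  1  1  1  1  2  3
  1  2  2  2  2  2  3  4
  1  2  2  2  2  3  4  5
  1  2  2  3  3  4  5  6
  1  2  3  4  4  5  6  7
  1  2  3  4  5  6  7  8

so w = (2, 8, 7, 1, 6, 4, 3, 5).

ℓ(w)=16; the 5 essential cells (i,j,r):

[(2, 7, 1), (3, 1, 0), (3, 6, 1), (5, 5, 2), (6, 3, 2)]


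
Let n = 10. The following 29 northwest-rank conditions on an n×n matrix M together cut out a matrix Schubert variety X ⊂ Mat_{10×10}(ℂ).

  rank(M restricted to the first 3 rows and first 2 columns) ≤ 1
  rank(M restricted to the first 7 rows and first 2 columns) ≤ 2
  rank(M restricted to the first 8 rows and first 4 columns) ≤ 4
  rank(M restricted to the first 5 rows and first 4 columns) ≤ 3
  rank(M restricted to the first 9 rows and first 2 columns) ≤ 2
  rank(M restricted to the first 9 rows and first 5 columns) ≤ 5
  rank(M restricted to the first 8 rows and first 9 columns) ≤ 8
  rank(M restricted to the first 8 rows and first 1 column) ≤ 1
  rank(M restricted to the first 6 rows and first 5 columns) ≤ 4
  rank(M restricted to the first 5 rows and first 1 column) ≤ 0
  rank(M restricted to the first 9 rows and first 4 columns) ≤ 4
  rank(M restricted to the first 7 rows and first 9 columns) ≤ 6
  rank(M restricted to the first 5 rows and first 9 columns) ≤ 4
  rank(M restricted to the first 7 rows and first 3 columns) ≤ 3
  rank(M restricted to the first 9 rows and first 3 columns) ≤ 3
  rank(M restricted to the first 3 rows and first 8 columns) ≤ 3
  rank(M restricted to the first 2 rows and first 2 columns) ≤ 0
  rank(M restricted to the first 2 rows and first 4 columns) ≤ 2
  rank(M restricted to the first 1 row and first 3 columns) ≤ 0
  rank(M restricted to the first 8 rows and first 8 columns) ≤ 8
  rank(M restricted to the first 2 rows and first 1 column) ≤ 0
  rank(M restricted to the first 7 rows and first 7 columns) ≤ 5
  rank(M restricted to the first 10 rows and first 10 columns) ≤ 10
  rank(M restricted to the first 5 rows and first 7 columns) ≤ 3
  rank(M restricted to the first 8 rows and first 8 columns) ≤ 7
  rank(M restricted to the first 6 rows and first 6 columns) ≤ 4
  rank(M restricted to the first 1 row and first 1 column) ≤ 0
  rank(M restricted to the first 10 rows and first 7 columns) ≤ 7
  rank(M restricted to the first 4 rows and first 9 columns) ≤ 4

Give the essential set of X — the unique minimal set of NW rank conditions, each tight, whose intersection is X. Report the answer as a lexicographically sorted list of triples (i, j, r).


Recovering R(i,j) via the rank-extension bound from the 29 conditions:

  0 0 0 1 1 1 1 1 1 1
  0 0 1 2 2 2 2 2 2 2
  0 1 2 3 3 3 3 3 3 3
  0 1 2 3 3 3 3 4 4 4
  0 1 2 3 3 3 3 4 4 5
  1 2 3 4 4 4 4 5 5 6
  1 2 3 4 5 5 5 6 6 7
  1 2 3 4 5 6 6 7 7 8
  1 2 3 4 5 6 7 8 8 9
  1 2 3 4 5 6 7 8 9 10

giving w = (4, 3, 2, 8, 10, 1, 5, 6, 7, 9) via Δ²R.

D(w) has 15 cells with 5 SE-corners; essential set:

[(1, 3, 0), (2, 2, 0), (5, 1, 0), (5, 7, 3), (5, 9, 4)]


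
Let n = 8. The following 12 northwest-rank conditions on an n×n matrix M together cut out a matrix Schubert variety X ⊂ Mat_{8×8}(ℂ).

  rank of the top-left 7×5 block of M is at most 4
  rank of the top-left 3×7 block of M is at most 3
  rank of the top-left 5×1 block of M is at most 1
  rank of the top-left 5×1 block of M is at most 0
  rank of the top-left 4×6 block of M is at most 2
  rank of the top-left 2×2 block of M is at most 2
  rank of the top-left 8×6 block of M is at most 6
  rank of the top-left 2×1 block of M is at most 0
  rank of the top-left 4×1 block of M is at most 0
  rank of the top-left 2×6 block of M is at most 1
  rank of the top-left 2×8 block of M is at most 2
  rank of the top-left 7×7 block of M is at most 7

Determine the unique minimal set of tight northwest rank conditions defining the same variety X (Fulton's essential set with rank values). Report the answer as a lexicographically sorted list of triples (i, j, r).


Computing R[i][j] = min implied NW-rank bound (n=8, 12 conditions):

  row 1: 0, 1, 1, 1, 1, 1, 1, 1
  row 2: 0, 1, 1, 1, 1, 1, 2, 2
  row 3: 0, 1, 2, 2, 2, 2, 3, 3
  row 4: 0, 1, 2, 2, 2, 2, 3, 4
  row 5: 0, 1, 2, 3, 3, 3, 4, 5
  row 6: 1, 2, 3, 4, 4, 4, 5, 6
  row 7: 1, 2, 3, 4, 4, 5, 6, 7
  row 8: 1, 2, 3, 4, 5, 6, 7, 8

hence w(1..8) = (2, 7, 3, 8, 4, 1, 6, 5).

Fulton essential set (4 of the 13 Rothe cells):

[(2, 6, 1), (4, 6, 2), (5, 1, 0), (7, 5, 4)]


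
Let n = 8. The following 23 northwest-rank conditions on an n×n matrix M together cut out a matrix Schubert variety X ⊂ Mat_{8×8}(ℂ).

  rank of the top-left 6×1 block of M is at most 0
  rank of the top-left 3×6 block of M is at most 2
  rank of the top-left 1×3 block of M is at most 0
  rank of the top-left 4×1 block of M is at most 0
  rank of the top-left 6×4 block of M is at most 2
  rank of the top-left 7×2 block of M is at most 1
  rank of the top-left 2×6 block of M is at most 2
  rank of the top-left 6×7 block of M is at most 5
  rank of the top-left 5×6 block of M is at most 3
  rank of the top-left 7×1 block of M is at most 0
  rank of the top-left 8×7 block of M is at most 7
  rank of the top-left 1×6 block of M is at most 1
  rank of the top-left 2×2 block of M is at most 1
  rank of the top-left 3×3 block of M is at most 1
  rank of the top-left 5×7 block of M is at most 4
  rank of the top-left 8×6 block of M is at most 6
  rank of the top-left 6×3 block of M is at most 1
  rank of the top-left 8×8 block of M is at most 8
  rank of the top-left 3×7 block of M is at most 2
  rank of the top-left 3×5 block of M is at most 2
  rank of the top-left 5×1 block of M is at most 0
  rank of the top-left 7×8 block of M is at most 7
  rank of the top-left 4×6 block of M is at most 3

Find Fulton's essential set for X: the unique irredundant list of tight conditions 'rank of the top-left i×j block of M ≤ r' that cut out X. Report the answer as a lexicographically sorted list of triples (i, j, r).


Computing R[i][j] = min implied NW-rank bound (n=8, 23 conditions):

  R[1]: 0  0  0  1  1  1  1  1
  R[2]: 0  1  1  2  2  2  2  2
  R[3]: 0  1  1  2  2  2  2  3
  R[4]: 0  1  1  2  3  3  3  4
  R[5]: 0  1  1  2  3  3  4  5
  R[6]: 0  1  1  2  3  4  5  6
  R[7]: 0  1  2  3  4  5  6  7
  R[8]: 1  2  3  4  5  6  7  8

so w = (4, 2, 8, 5, 7, 6, 3, 1).

Rothe diagram D(w) (17 cells), 5 SE-corners (essential conditions):

[(1, 3, 0), (3, 7, 2), (5, 6, 3), (6, 3, 1), (7, 1, 0)]


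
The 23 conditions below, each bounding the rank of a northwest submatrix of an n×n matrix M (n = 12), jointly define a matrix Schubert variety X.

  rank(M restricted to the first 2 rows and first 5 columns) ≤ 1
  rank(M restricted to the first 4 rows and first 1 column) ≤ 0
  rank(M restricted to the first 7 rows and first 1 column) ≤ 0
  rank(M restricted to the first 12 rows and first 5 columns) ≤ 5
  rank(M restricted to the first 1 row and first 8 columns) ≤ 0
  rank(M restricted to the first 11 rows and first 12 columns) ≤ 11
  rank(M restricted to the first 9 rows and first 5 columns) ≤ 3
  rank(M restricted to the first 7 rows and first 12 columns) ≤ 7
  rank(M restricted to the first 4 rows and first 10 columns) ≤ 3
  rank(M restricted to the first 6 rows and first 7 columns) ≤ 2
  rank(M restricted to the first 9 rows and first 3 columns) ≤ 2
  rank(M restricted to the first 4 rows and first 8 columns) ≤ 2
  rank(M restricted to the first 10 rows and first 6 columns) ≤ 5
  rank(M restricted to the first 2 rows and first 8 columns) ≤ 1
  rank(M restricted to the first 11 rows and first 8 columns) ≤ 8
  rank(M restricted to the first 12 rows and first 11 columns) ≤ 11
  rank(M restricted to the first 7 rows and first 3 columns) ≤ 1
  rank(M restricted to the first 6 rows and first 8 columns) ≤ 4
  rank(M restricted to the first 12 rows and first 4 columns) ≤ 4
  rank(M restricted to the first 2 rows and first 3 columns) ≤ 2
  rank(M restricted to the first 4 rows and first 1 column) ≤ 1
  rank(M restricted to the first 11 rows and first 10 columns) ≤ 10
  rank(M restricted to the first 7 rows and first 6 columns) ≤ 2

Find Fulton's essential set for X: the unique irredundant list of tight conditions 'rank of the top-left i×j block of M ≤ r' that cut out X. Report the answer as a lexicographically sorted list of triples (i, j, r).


Computing R[i][j] = min implied NW-rank bound (n=12, 23 conditions):

  i=1: 0 | 0 | 0 | 0 | 0 | 0 | 0 | 0 | 1 | 1 | 1 | 1
  i=2: 0 | 1 | 1 | 1 | 1 | 1 | 1 | 1 | 2 | 2 | 2 | 2
  i=3: 0 | 1 | 1 | 2 | 2 | 2 | 2 | 2 | 3 | 3 | 3 | 3
  i=4: 0 | 1 | 1 | 2 | 2 | 2 | 2 | 2 | 3 | 3 | 4 | 4
  i=5: 0 | 1 | 1 | 2 | 2 | 2 | 2 | 3 | 4 | 4 | 5 | 5
  i=6: 0 | 1 | 1 | 2 | 2 | 2 | 2 | 3 | 4 | 5 | 6 | 6
  i=7: 0 | 1 | 1 | 2 | 2 | 2 | 3 | 4 | 5 | 6 | 7 | 7
  i=8: 1 | 2 | 2 | 3 | 3 | 3 | 4 | 5 | 6 | 7 | 8 | 8
  i=9: 1 | 2 | 2 | 3 | 3 | 4 | 5 | 6 | 7 | 8 | 9 | 9
  i=10: 1 | 2 | 3 | 4 | 4 | 5 | 6 | 7 | 8 | 9 | 10 | 10
  i=11: 1 | 2 | 3 | 4 | 5 | 6 | 7 | 8 | 9 | 10 | 11 | 11
  i=12: 1 | 2 | 3 | 4 | 5 | 6 | 7 | 8 | 9 | 10 | 11 | 12

giving w = (9, 2, 4, 11, 8, 10, 7, 1, 6, 3, 5, 12) via Δ²R.

D(w) has 34 cells with 9 SE-corners; essential set:

[(1, 8, 0), (4, 8, 2), (4, 10, 3), (6, 7, 2), (7, 1, 0), (7, 3, 1), (7, 6, 2), (9, 3, 2), (9, 5, 3)]


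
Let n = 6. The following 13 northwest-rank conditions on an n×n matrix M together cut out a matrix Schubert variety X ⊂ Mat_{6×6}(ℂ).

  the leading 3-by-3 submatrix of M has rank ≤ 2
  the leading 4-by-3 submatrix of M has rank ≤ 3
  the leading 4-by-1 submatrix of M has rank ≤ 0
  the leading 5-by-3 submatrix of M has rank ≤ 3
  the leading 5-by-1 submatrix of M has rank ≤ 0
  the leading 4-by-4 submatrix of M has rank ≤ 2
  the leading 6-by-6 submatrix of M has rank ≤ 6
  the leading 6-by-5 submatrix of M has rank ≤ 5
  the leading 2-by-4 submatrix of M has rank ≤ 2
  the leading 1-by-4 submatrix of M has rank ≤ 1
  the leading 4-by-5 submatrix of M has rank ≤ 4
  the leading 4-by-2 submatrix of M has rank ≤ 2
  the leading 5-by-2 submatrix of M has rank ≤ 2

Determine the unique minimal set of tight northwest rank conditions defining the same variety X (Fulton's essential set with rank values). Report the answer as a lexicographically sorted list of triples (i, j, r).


Reconstructing r_w from the 13 given conditions:

  i=1: 0  1  1  1  1  1
  i=2: 0  1  2  2  2  2
  i=3: 0  1  2  2  3  3
  i=4: 0  1  2  2  3  4
  i=5: 0  1  2  3  4  5
  i=6: 1  2  3  4  5  6

hence w(1..6) = (2, 3, 5, 6, 4, 1).

|D(w)|=7, |Ess(w)|=2:

[(4, 4, 2), (5, 1, 0)]


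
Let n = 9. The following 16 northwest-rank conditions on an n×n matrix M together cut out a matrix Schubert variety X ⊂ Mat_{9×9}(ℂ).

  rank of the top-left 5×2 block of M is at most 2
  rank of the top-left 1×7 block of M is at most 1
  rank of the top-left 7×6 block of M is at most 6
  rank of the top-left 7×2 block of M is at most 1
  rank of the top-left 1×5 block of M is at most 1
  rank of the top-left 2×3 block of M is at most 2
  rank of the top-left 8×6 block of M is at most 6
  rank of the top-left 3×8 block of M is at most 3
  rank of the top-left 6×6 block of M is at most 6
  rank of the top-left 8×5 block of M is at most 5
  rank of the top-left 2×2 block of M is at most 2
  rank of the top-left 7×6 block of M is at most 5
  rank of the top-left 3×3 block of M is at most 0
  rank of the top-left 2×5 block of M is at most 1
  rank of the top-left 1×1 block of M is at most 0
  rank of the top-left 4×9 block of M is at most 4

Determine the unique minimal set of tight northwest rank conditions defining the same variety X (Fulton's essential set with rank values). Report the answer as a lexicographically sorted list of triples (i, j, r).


Computing R[i][j] = min implied NW-rank bound (n=9, 16 conditions):

  row 1: 0  0  0  1  1  1  1  1  1
  row 2: 0  0  0  1  1  2  2  2  2
  row 3: 0  0  0  1  2  3  3  3  3
  row 4: 1  1  1  2  3  4  4  4  4
  row 5: 1  1  2  3  4  5  5  5  5
  row 6: 1  1  2  3  4  5  6  6  6
  row 7: 1  1  2  3  4  5  6  7  7
  row 8: 1  2  3  4  5  6  7  8  8
  row 9: 1  2  3  4  5  6  7  8  9

reading off 1-entries of Δ²R: w = (4, 6, 5, 1, 3, 7, 8, 2, 9).

Fulton essential set (3 of the 13 Rothe cells):

[(2, 5, 1), (3, 3, 0), (7, 2, 1)]


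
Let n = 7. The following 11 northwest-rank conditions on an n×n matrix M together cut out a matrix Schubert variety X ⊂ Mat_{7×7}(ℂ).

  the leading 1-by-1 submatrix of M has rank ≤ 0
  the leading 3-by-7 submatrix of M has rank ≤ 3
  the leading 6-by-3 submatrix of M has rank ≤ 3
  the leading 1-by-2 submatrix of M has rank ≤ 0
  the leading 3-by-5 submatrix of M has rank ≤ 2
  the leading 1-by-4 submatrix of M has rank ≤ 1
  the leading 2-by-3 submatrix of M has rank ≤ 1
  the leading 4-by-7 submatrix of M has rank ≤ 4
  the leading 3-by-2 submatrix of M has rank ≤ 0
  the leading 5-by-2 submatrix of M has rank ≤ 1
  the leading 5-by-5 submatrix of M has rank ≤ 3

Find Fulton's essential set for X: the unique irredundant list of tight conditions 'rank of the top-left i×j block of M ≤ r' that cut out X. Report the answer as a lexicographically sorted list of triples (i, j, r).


Recovering R(i,j) via the rank-extension bound from the 11 conditions:

  R[1]: 0, 0, 1, 1, 1, 1, 1
  R[2]: 0, 0, 1, 2, 2, 2, 2
  R[3]: 0, 0, 1, 2, 2, 3, 3
  R[4]: 1, 1, 2, 3, 3, 4, 4
  R[5]: 1, 1, 2, 3, 3, 4, 5
  R[6]: 1, 2, 3, 4, 4, 5, 6
  R[7]: 1, 2, 3, 4, 5, 6, 7

the unique w with this rank table is (3, 4, 6, 1, 7, 2, 5).

ℓ(w)=9; the 4 essential cells (i,j,r):

[(3, 2, 0), (3, 5, 2), (5, 2, 1), (5, 5, 3)]


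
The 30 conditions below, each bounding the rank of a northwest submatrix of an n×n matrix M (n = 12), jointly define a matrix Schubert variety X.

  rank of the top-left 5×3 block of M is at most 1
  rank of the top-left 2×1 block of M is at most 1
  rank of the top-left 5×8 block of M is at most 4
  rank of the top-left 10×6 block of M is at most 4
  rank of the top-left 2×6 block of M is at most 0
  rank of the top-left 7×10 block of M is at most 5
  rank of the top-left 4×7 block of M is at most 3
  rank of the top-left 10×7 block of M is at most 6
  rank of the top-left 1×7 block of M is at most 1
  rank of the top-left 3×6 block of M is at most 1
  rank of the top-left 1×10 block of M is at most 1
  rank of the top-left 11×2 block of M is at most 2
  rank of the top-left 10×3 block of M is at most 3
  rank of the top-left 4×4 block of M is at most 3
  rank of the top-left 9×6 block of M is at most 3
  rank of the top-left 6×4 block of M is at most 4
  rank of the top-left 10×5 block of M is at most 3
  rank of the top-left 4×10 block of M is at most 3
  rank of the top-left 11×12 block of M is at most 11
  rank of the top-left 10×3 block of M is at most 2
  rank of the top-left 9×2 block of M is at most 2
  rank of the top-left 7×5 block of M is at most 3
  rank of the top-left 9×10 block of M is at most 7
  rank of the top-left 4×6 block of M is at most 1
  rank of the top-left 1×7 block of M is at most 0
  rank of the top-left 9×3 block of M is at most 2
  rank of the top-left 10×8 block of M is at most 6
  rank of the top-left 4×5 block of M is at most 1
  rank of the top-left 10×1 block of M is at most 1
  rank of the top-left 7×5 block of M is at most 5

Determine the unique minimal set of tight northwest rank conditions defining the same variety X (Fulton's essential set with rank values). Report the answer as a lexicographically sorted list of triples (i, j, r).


Recovering R(i,j) via the rank-extension bound from the 30 conditions:

  0 | 0 | 0 | 0 | 0 | 0 | 0 | 1 | 1 | 1 | 1 | 1
  0 | 0 | 0 | 0 | 0 | 0 | 1 | 2 | 2 | 2 | 2 | 2
  1 | 1 | 1 | 1 | 1 | 1 | 2 | 3 | 3 | 3 | 3 | 3
  1 | 1 | 1 | 1 | 1 | 1 | 2 | 3 | 3 | 3 | 4 | 4
  1 | 1 | 1 | 2 | 2 | 2 | 3 | 4 | 4 | 4 | 5 | 5
  1 | 2 | 2 | 3 | 3 | 3 | 4 | 5 | 5 | 5 | 6 | 6
  1 | 2 | 2 | 3 | 3 | 3 | 4 | 5 | 5 | 5 | 6 | 7
  1 | 2 | 2 | 3 | 3 | 3 | 4 | 5 | 6 | 6 | 7 | 8
  1 | 2 | 2 | 3 | 3 | 3 | 4 | 5 | 6 | 7 | 8 | 9
  1 | 2 | 2 | 3 | 3 | 4 | 5 | 6 | 7 | 8 | 9 | 10
  1 | 2 | 3 | 4 | 4 | 5 | 6 | 7 | 8 | 9 | 10 | 11
  1 | 2 | 3 | 4 | 5 | 6 | 7 | 8 | 9 | 10 | 11 | 12

second differences of R give the permutation w = (8, 7, 1, 11, 4, 2, 12, 9, 10, 6, 3, 5).

Rothe diagram D(w) (35 cells), 9 SE-corners (essential conditions):

[(1, 7, 0), (2, 6, 0), (4, 6, 1), (4, 10, 3), (5, 3, 1), (7, 10, 5), (9, 6, 3), (10, 3, 2), (10, 5, 3)]


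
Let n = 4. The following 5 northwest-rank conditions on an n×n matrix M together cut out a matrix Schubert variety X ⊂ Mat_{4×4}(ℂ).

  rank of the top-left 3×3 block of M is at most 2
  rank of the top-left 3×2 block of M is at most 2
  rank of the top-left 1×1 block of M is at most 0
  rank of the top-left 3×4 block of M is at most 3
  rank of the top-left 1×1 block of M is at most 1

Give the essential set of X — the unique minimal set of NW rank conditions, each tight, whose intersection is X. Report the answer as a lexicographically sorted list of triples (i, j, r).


Recovering R(i,j) via the rank-extension bound from the 5 conditions:

  row 1: 0 1 1 1
  row 2: 1 2 2 2
  row 3: 1 2 2 3
  row 4: 1 2 3 4

reading off 1-entries of Δ²R: w = (2, 1, 4, 3).

D(w) has 2 cells with 2 SE-corners; essential set:

[(1, 1, 0), (3, 3, 2)]


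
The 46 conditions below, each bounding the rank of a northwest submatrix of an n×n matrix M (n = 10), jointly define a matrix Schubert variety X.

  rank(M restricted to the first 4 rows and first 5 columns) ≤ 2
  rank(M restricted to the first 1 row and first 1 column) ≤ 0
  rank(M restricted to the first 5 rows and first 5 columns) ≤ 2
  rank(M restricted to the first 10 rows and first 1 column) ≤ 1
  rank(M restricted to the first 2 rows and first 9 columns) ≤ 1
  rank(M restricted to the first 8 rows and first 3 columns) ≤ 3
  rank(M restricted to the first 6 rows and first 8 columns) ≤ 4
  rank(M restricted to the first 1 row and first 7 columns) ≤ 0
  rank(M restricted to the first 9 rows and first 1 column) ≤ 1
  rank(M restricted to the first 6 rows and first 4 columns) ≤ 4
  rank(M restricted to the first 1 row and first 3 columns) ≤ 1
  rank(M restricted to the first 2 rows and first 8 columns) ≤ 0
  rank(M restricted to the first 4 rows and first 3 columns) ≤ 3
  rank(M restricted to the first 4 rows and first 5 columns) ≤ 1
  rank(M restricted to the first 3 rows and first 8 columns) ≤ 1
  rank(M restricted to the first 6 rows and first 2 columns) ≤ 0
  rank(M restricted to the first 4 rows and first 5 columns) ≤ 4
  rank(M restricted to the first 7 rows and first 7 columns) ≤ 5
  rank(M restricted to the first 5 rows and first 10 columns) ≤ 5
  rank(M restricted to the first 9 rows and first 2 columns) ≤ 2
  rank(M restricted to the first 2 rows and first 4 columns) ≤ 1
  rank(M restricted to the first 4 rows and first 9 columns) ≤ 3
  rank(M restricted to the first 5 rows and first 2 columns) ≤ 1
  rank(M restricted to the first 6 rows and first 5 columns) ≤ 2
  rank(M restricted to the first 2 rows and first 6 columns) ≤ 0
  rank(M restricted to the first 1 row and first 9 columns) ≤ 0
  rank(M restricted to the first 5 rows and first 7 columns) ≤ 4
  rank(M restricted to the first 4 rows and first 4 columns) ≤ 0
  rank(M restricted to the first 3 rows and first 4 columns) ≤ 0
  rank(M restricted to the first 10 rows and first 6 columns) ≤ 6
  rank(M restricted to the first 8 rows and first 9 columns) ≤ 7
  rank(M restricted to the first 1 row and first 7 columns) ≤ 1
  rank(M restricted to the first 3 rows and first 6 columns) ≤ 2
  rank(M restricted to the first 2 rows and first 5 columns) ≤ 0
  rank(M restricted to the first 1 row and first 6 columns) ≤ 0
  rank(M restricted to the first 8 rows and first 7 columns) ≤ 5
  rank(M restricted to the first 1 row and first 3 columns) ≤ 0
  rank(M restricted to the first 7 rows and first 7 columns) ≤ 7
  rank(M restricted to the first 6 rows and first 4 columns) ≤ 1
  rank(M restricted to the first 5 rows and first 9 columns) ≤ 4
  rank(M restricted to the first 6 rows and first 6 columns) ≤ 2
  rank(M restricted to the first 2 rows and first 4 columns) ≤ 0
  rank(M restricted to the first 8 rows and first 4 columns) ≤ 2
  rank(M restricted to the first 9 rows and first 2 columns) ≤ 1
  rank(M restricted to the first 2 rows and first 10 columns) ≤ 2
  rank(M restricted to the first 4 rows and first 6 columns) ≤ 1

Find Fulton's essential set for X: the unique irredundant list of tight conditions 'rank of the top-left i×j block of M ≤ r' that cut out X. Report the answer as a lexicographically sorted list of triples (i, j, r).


Recovering R(i,j) via the rank-extension bound from the 46 conditions:

  0  0  0  0  0  0  0  0  0  1
  0  0  0  0  0  0  0  0  1  2
  0  0  0  0  1  1  1  1  2  3
  0  0  0  0  1  1  2  2  3  4
  0  0  1  1  2  2  3  3  4  5
  0  0  1  1  2  2  3  4  5  6
  1  1  2  2  3  3  4  5  6  7
  1  1  2  2  3  4  5  6  7  8
  1  1  2  3  4  5  6  7  8  9
  1  2  3  4  5  6  7  8  9  10

the unique w with this rank table is (10, 9, 5, 7, 3, 8, 1, 6, 4, 2).

ℓ(w)=35; the 9 essential cells (i,j,r):

[(1, 9, 0), (2, 8, 0), (4, 4, 0), (4, 6, 1), (6, 2, 0), (6, 4, 1), (6, 6, 2), (8, 4, 2), (9, 2, 1)]


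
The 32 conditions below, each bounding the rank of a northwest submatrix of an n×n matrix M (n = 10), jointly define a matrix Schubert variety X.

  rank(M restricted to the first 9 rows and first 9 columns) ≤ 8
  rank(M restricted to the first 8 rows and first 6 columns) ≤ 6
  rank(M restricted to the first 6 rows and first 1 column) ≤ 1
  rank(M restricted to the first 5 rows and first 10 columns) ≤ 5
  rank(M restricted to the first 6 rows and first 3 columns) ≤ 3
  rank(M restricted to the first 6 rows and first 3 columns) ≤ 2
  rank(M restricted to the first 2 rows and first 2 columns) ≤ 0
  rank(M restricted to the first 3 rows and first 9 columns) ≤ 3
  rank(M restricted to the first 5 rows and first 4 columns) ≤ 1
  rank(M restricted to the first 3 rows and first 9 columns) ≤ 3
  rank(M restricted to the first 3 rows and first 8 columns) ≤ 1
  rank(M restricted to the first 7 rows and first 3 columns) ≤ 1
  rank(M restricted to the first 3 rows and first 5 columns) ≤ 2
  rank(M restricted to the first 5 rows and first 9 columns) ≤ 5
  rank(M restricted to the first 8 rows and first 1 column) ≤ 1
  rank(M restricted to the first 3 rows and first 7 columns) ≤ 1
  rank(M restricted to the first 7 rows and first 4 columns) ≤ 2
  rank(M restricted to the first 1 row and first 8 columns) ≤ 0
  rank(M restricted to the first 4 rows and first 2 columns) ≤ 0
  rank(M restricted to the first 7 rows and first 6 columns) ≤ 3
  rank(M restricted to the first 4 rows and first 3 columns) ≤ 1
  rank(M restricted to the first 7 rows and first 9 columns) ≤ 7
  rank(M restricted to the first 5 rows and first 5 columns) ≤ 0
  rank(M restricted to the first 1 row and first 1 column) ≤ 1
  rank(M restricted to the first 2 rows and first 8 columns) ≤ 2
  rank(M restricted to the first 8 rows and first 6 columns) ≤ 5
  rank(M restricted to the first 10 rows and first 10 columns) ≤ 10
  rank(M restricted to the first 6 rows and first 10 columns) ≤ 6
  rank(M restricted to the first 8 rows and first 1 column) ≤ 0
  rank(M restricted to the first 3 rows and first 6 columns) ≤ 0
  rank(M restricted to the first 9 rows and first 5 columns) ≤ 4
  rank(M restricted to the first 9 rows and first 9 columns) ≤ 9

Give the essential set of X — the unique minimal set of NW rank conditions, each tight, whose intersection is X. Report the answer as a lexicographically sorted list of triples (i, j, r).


Rank table r_w(10×10) implied by the 32 constraints:

  i=1: 0  0  0  0  0  0  0  0  1  1
  i=2: 0  0  0  0  0  0  1  1  2  2
  i=3: 0  0  0  0  0  0  1  1  2  3
  i=4: 0  0  0  0  0  1  2  2  3  4
  i=5: 0  0  0  0  0  1  2  3  4  5
  i=6: 0  1  1  1  1  2  3  4  5  6
  i=7: 0  1  1  2  2  3  4  5  6  7
  i=8: 0  1  2  3  3  4  5  6  7  8
  i=9: 1  2  3  4  4  5  6  7  8  9
  i=10: 1  2  3  4  5  6  7  8  9  10

hence w(1..10) = (9, 7, 10, 6, 8, 2, 4, 3, 1, 5).

6 SE-corners of the 35-cell Rothe diagram give Ess(w):

[(1, 8, 0), (3, 6, 0), (3, 8, 1), (5, 5, 0), (7, 3, 1), (8, 1, 0)]


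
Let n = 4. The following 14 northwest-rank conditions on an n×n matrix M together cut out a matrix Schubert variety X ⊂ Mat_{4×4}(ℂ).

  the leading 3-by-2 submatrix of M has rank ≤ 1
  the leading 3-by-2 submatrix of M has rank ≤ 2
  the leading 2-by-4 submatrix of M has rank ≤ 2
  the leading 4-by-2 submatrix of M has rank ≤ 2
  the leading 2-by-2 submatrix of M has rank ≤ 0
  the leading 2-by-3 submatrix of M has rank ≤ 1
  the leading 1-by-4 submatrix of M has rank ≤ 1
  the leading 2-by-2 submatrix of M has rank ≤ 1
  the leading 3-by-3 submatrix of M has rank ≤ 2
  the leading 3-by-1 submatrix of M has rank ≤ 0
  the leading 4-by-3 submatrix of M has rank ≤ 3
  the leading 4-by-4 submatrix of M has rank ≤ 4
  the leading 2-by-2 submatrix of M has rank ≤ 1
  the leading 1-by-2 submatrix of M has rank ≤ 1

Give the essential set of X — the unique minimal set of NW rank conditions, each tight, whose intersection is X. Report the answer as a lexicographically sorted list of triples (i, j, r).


Recovering R(i,j) via the rank-extension bound from the 14 conditions:

  R[1]: 0 0 1 1
  R[2]: 0 0 1 2
  R[3]: 0 1 2 3
  R[4]: 1 2 3 4

giving w = (3, 4, 2, 1) via Δ²R.

Rothe diagram D(w) (5 cells), 2 SE-corners (essential conditions):

[(2, 2, 0), (3, 1, 0)]


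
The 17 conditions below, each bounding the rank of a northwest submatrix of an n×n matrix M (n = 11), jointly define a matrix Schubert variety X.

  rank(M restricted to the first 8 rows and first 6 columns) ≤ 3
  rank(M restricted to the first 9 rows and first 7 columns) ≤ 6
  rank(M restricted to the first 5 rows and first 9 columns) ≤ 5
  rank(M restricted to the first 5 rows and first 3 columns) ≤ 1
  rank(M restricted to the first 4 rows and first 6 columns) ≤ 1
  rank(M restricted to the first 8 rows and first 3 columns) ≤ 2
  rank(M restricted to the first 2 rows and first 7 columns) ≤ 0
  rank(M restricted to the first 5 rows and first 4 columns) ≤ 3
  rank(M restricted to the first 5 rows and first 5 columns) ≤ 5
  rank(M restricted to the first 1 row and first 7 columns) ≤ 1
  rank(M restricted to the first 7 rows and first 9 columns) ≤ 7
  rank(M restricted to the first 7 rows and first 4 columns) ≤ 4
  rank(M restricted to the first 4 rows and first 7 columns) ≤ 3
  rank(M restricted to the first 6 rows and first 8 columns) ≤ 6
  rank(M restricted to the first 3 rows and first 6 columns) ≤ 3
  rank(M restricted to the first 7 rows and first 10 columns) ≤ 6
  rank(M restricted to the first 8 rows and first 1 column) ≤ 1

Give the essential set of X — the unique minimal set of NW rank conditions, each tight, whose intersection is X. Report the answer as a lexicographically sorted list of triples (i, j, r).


Rank table r_w(11×11) implied by the 17 constraints:

  0 | 0 | 0 | 0 | 0 | 0 | 0 | 1 | 1 | 1 | 1
  0 | 0 | 0 | 0 | 0 | 0 | 0 | 1 | 2 | 2 | 2
  1 | 1 | 1 | 1 | 1 | 1 | 1 | 2 | 3 | 3 | 3
  1 | 1 | 1 | 1 | 1 | 1 | 2 | 3 | 4 | 4 | 4
  1 | 1 | 1 | 2 | 2 | 2 | 3 | 4 | 5 | 5 | 5
  1 | 2 | 2 | 3 | 3 | 3 | 4 | 5 | 6 | 6 | 6
  1 | 2 | 2 | 3 | 3 | 3 | 4 | 5 | 6 | 6 | 7
  1 | 2 | 2 | 3 | 3 | 3 | 4 | 5 | 6 | 7 | 8
  1 | 2 | 3 | 4 | 4 | 4 | 5 | 6 | 7 | 8 | 9
  1 | 2 | 3 | 4 | 5 | 5 | 6 | 7 | 8 | 9 | 10
  1 | 2 | 3 | 4 | 5 | 6 | 7 | 8 | 9 | 10 | 11

giving w = (8, 9, 1, 7, 4, 2, 11, 10, 3, 5, 6) via Δ²R.

6 SE-corners of the 28-cell Rothe diagram give Ess(w):

[(2, 7, 0), (4, 6, 1), (5, 3, 1), (7, 10, 6), (8, 3, 2), (8, 6, 3)]


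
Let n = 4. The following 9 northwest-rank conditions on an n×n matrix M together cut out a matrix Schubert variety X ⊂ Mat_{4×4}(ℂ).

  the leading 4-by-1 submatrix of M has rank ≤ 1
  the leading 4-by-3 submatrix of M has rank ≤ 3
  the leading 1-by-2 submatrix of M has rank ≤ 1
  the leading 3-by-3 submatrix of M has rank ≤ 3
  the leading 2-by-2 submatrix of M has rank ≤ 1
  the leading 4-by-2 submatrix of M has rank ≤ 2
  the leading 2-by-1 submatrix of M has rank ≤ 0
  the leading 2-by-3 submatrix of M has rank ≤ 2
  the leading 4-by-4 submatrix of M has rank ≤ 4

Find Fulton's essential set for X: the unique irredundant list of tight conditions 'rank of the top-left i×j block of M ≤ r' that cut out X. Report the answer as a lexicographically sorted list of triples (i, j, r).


Rank table r_w(4×4) implied by the 9 constraints:

  0 1 1 1
  0 1 2 2
  1 2 3 3
  1 2 3 4

reading off 1-entries of Δ²R: w = (2, 3, 1, 4).

Fulton essential set (1 of the 2 Rothe cells):

[(2, 1, 0)]


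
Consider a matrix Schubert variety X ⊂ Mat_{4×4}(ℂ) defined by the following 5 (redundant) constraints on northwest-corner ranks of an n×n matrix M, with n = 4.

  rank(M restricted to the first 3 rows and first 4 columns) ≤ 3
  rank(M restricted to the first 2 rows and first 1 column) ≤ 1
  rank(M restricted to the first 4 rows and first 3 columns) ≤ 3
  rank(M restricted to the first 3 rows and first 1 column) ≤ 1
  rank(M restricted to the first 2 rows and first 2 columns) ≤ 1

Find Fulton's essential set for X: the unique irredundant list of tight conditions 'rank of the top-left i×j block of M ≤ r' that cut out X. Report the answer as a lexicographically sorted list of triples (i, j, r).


Reconstructing r_w from the 5 given conditions:

  i=1: 1 | 1 | 1 | 1
  i=2: 1 | 1 | 2 | 2
  i=3: 1 | 2 | 3 | 3
  i=4: 1 | 2 | 3 | 4

giving w = (1, 3, 2, 4) via Δ²R.

Rothe diagram D(w) (1 cell), 1 SE-corner (essential condition):

[(2, 2, 1)]


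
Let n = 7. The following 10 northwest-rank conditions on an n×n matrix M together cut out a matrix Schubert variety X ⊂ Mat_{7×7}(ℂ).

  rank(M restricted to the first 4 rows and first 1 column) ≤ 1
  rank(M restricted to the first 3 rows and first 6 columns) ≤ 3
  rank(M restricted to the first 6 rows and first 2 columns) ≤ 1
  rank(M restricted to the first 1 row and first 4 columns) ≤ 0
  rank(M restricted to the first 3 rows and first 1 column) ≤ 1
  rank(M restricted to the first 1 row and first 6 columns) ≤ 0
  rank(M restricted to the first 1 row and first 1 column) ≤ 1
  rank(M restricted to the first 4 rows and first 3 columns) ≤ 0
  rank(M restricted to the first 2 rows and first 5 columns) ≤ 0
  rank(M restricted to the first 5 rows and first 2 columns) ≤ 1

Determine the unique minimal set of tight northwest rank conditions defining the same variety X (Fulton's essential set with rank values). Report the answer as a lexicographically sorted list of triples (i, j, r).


Reconstructing r_w from the 10 given conditions:

  0 0 0 0 0 0 1
  0 0 0 0 0 1 2
  0 0 0 1 1 2 3
  0 0 0 1 2 3 4
  1 1 1 2 3 4 5
  1 1 2 3 4 5 6
  1 2 3 4 5 6 7

giving w = (7, 6, 4, 5, 1, 3, 2) via Δ²R.

D(w) has 18 cells with 4 SE-corners; essential set:

[(1, 6, 0), (2, 5, 0), (4, 3, 0), (6, 2, 1)]


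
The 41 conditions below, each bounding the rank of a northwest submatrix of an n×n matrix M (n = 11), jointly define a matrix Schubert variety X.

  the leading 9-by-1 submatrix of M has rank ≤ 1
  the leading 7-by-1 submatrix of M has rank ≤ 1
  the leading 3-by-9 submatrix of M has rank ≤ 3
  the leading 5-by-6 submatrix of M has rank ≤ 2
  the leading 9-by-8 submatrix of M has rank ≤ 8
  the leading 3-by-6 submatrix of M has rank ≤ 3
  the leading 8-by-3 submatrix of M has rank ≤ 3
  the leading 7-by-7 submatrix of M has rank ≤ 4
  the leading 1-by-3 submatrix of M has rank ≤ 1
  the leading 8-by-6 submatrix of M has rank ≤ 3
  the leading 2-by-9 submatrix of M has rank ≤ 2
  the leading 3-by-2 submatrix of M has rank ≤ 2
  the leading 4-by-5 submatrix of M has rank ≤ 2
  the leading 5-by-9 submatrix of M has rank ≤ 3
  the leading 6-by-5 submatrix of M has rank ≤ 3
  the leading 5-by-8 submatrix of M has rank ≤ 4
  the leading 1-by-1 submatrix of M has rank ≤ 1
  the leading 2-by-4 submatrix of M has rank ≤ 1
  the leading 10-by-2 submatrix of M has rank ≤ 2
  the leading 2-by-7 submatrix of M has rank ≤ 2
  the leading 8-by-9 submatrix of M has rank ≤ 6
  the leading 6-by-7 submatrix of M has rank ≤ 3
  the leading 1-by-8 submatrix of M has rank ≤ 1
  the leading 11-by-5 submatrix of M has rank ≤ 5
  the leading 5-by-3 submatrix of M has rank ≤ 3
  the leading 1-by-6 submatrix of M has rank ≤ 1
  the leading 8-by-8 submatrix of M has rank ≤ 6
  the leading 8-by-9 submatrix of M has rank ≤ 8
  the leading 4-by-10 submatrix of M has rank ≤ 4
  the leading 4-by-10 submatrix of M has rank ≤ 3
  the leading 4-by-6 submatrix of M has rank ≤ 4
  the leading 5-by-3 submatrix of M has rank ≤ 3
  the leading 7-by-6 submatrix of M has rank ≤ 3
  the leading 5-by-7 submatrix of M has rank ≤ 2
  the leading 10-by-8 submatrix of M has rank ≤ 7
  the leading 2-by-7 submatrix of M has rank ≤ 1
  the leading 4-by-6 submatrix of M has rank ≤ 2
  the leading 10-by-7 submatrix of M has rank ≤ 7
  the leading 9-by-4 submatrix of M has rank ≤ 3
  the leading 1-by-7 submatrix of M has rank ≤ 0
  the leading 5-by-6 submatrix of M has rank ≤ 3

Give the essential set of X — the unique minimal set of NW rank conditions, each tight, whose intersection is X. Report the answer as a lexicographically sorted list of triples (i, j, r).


Reconstructing r_w from the 41 given conditions:

  row 1: 0 | 0 | 0 | 0 | 0 | 0 | 0 | 1 | 1 | 1 | 1
  row 2: 1 | 1 | 1 | 1 | 1 | 1 | 1 | 2 | 2 | 2 | 2
  row 3: 1 | 2 | 2 | 2 | 2 | 2 | 2 | 3 | 3 | 3 | 3
  row 4: 1 | 2 | 2 | 2 | 2 | 2 | 2 | 3 | 3 | 3 | 4
  row 5: 1 | 2 | 2 | 2 | 2 | 2 | 2 | 3 | 3 | 4 | 5
  row 6: 1 | 2 | 3 | 3 | 3 | 3 | 3 | 4 | 4 | 5 | 6
  row 7: 1 | 2 | 3 | 3 | 3 | 3 | 4 | 5 | 5 | 6 | 7
  row 8: 1 | 2 | 3 | 3 | 3 | 3 | 4 | 5 | 6 | 7 | 8
  row 9: 1 | 2 | 3 | 3 | 4 | 4 | 5 | 6 | 7 | 8 | 9
  row 10: 1 | 2 | 3 | 4 | 5 | 5 | 6 | 7 | 8 | 9 | 10
  row 11: 1 | 2 | 3 | 4 | 5 | 6 | 7 | 8 | 9 | 10 | 11

giving w = (8, 1, 2, 11, 10, 3, 7, 9, 5, 4, 6) via Δ²R.

|D(w)|=27, |Ess(w)|=6:

[(1, 7, 0), (4, 10, 3), (5, 7, 2), (5, 9, 3), (8, 6, 3), (9, 4, 3)]
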